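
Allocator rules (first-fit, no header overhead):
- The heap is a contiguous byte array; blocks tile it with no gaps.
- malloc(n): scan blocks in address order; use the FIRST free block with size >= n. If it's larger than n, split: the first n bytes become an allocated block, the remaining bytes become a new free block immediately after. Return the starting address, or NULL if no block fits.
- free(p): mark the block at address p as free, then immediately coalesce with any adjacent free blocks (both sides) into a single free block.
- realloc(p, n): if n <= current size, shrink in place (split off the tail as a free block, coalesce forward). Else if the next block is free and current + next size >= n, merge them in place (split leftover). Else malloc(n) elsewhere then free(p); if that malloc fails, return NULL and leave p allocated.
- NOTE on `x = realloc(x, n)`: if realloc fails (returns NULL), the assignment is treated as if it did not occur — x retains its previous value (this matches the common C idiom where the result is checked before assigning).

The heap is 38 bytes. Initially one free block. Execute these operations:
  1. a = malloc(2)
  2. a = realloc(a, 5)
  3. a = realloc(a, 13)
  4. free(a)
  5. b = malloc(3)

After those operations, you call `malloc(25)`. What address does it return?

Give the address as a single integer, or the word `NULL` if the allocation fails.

Op 1: a = malloc(2) -> a = 0; heap: [0-1 ALLOC][2-37 FREE]
Op 2: a = realloc(a, 5) -> a = 0; heap: [0-4 ALLOC][5-37 FREE]
Op 3: a = realloc(a, 13) -> a = 0; heap: [0-12 ALLOC][13-37 FREE]
Op 4: free(a) -> (freed a); heap: [0-37 FREE]
Op 5: b = malloc(3) -> b = 0; heap: [0-2 ALLOC][3-37 FREE]
malloc(25): first-fit scan over [0-2 ALLOC][3-37 FREE] -> 3

Answer: 3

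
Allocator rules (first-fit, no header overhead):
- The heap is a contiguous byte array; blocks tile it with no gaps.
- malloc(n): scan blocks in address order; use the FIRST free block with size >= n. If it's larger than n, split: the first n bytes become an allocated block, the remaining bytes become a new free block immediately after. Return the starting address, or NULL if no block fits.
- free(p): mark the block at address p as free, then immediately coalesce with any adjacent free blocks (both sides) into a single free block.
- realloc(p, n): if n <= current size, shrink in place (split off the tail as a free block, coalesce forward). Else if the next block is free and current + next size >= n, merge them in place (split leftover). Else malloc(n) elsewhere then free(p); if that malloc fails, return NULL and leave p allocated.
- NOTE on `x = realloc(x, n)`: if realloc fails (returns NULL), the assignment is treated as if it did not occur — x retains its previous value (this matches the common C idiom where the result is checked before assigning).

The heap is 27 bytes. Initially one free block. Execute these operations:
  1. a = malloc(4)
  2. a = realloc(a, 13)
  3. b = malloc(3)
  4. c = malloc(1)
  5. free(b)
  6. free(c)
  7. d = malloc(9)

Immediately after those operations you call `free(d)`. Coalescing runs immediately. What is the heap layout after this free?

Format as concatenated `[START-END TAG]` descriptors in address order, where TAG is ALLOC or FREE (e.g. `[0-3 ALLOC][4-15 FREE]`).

Op 1: a = malloc(4) -> a = 0; heap: [0-3 ALLOC][4-26 FREE]
Op 2: a = realloc(a, 13) -> a = 0; heap: [0-12 ALLOC][13-26 FREE]
Op 3: b = malloc(3) -> b = 13; heap: [0-12 ALLOC][13-15 ALLOC][16-26 FREE]
Op 4: c = malloc(1) -> c = 16; heap: [0-12 ALLOC][13-15 ALLOC][16-16 ALLOC][17-26 FREE]
Op 5: free(b) -> (freed b); heap: [0-12 ALLOC][13-15 FREE][16-16 ALLOC][17-26 FREE]
Op 6: free(c) -> (freed c); heap: [0-12 ALLOC][13-26 FREE]
Op 7: d = malloc(9) -> d = 13; heap: [0-12 ALLOC][13-21 ALLOC][22-26 FREE]
free(d): d = 13 -> block [13-21 ALLOC]; mark free, coalesce with adjacent free neighbors -> [0-12 ALLOC][13-26 FREE]

Answer: [0-12 ALLOC][13-26 FREE]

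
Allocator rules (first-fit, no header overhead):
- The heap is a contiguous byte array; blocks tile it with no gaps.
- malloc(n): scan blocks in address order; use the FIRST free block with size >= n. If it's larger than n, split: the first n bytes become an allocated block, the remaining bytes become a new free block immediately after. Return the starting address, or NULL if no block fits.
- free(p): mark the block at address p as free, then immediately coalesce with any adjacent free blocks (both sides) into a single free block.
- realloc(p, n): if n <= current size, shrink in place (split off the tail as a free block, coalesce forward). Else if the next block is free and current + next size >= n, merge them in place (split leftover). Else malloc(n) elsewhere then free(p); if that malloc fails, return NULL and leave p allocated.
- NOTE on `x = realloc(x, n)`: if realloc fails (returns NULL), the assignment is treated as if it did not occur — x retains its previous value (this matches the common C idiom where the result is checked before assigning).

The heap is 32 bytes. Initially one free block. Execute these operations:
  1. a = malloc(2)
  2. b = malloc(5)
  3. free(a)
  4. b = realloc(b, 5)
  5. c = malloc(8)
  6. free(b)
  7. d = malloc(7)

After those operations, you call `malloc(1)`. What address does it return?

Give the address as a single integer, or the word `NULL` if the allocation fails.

Answer: 15

Derivation:
Op 1: a = malloc(2) -> a = 0; heap: [0-1 ALLOC][2-31 FREE]
Op 2: b = malloc(5) -> b = 2; heap: [0-1 ALLOC][2-6 ALLOC][7-31 FREE]
Op 3: free(a) -> (freed a); heap: [0-1 FREE][2-6 ALLOC][7-31 FREE]
Op 4: b = realloc(b, 5) -> b = 2; heap: [0-1 FREE][2-6 ALLOC][7-31 FREE]
Op 5: c = malloc(8) -> c = 7; heap: [0-1 FREE][2-6 ALLOC][7-14 ALLOC][15-31 FREE]
Op 6: free(b) -> (freed b); heap: [0-6 FREE][7-14 ALLOC][15-31 FREE]
Op 7: d = malloc(7) -> d = 0; heap: [0-6 ALLOC][7-14 ALLOC][15-31 FREE]
malloc(1): first-fit scan over [0-6 ALLOC][7-14 ALLOC][15-31 FREE] -> 15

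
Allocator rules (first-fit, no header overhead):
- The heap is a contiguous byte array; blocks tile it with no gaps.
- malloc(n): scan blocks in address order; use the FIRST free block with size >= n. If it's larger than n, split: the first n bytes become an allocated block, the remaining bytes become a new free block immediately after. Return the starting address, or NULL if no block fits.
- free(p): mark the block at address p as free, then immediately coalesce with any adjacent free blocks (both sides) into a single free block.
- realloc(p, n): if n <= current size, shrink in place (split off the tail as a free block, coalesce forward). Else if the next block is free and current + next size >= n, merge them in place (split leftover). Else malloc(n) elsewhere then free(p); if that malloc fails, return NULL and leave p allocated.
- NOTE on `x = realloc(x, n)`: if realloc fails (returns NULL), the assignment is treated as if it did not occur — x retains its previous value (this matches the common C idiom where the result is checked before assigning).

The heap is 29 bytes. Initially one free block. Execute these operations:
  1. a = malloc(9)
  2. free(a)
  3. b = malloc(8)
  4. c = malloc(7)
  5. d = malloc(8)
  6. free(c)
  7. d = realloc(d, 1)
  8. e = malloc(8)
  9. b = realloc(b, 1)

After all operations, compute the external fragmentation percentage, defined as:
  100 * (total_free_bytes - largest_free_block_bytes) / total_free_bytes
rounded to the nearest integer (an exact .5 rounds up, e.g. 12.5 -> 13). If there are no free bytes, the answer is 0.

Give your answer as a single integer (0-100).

Answer: 26

Derivation:
Op 1: a = malloc(9) -> a = 0; heap: [0-8 ALLOC][9-28 FREE]
Op 2: free(a) -> (freed a); heap: [0-28 FREE]
Op 3: b = malloc(8) -> b = 0; heap: [0-7 ALLOC][8-28 FREE]
Op 4: c = malloc(7) -> c = 8; heap: [0-7 ALLOC][8-14 ALLOC][15-28 FREE]
Op 5: d = malloc(8) -> d = 15; heap: [0-7 ALLOC][8-14 ALLOC][15-22 ALLOC][23-28 FREE]
Op 6: free(c) -> (freed c); heap: [0-7 ALLOC][8-14 FREE][15-22 ALLOC][23-28 FREE]
Op 7: d = realloc(d, 1) -> d = 15; heap: [0-7 ALLOC][8-14 FREE][15-15 ALLOC][16-28 FREE]
Op 8: e = malloc(8) -> e = 16; heap: [0-7 ALLOC][8-14 FREE][15-15 ALLOC][16-23 ALLOC][24-28 FREE]
Op 9: b = realloc(b, 1) -> b = 0; heap: [0-0 ALLOC][1-14 FREE][15-15 ALLOC][16-23 ALLOC][24-28 FREE]
Free blocks: [14 5] total_free=19 largest=14 -> 100*(19-14)/19 = 500/19 ≈ 26.316 -> rounds to 26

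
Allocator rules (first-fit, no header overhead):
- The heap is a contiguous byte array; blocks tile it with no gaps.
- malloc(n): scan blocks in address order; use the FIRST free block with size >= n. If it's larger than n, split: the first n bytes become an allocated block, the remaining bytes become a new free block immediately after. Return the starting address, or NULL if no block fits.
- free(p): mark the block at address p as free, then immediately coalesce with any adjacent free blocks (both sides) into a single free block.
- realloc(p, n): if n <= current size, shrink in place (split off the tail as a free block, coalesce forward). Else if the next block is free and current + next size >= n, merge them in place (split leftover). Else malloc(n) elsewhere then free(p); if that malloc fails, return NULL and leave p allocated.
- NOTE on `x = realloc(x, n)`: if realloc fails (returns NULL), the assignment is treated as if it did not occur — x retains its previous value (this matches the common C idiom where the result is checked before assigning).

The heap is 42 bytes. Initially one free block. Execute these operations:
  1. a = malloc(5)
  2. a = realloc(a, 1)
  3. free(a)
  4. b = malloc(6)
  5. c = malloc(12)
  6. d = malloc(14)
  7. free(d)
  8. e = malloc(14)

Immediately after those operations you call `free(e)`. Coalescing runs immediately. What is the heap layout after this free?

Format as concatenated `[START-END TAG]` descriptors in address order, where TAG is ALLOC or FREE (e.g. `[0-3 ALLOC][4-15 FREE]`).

Op 1: a = malloc(5) -> a = 0; heap: [0-4 ALLOC][5-41 FREE]
Op 2: a = realloc(a, 1) -> a = 0; heap: [0-0 ALLOC][1-41 FREE]
Op 3: free(a) -> (freed a); heap: [0-41 FREE]
Op 4: b = malloc(6) -> b = 0; heap: [0-5 ALLOC][6-41 FREE]
Op 5: c = malloc(12) -> c = 6; heap: [0-5 ALLOC][6-17 ALLOC][18-41 FREE]
Op 6: d = malloc(14) -> d = 18; heap: [0-5 ALLOC][6-17 ALLOC][18-31 ALLOC][32-41 FREE]
Op 7: free(d) -> (freed d); heap: [0-5 ALLOC][6-17 ALLOC][18-41 FREE]
Op 8: e = malloc(14) -> e = 18; heap: [0-5 ALLOC][6-17 ALLOC][18-31 ALLOC][32-41 FREE]
free(e): e = 18 -> block [18-31 ALLOC]; mark free, coalesce with adjacent free neighbors -> [0-5 ALLOC][6-17 ALLOC][18-41 FREE]

Answer: [0-5 ALLOC][6-17 ALLOC][18-41 FREE]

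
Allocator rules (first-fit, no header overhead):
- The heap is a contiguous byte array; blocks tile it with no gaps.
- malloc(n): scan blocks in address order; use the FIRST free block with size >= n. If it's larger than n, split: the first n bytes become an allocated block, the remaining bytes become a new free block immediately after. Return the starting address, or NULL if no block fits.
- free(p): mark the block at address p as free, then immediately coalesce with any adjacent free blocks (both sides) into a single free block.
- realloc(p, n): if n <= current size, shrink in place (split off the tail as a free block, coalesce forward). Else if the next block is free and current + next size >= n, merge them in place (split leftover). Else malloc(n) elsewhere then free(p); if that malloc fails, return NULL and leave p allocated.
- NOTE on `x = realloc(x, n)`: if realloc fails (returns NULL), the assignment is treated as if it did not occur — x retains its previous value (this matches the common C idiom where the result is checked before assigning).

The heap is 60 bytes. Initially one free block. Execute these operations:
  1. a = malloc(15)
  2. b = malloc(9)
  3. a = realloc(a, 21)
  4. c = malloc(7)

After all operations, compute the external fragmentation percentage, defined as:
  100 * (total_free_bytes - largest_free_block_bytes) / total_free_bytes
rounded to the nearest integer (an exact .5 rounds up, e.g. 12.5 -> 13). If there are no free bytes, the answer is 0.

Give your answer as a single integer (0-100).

Op 1: a = malloc(15) -> a = 0; heap: [0-14 ALLOC][15-59 FREE]
Op 2: b = malloc(9) -> b = 15; heap: [0-14 ALLOC][15-23 ALLOC][24-59 FREE]
Op 3: a = realloc(a, 21) -> a = 24; heap: [0-14 FREE][15-23 ALLOC][24-44 ALLOC][45-59 FREE]
Op 4: c = malloc(7) -> c = 0; heap: [0-6 ALLOC][7-14 FREE][15-23 ALLOC][24-44 ALLOC][45-59 FREE]
Free blocks: [8 15] total_free=23 largest=15 -> 100*(23-15)/23 = 800/23 ≈ 34.783 -> rounds to 35

Answer: 35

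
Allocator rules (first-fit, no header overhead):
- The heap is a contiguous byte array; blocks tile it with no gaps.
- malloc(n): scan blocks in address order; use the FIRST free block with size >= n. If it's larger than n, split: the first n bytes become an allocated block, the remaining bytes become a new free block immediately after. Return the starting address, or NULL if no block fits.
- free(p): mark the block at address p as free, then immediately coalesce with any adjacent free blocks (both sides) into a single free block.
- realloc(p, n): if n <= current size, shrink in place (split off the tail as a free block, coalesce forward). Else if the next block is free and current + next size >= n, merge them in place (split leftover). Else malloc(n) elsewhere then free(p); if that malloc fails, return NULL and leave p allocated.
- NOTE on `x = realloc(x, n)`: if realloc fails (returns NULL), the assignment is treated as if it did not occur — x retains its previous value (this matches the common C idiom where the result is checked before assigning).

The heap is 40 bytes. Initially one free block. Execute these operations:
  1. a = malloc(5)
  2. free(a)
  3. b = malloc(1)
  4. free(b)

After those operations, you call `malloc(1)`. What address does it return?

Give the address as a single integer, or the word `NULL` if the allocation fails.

Op 1: a = malloc(5) -> a = 0; heap: [0-4 ALLOC][5-39 FREE]
Op 2: free(a) -> (freed a); heap: [0-39 FREE]
Op 3: b = malloc(1) -> b = 0; heap: [0-0 ALLOC][1-39 FREE]
Op 4: free(b) -> (freed b); heap: [0-39 FREE]
malloc(1): first-fit scan over [0-39 FREE] -> 0

Answer: 0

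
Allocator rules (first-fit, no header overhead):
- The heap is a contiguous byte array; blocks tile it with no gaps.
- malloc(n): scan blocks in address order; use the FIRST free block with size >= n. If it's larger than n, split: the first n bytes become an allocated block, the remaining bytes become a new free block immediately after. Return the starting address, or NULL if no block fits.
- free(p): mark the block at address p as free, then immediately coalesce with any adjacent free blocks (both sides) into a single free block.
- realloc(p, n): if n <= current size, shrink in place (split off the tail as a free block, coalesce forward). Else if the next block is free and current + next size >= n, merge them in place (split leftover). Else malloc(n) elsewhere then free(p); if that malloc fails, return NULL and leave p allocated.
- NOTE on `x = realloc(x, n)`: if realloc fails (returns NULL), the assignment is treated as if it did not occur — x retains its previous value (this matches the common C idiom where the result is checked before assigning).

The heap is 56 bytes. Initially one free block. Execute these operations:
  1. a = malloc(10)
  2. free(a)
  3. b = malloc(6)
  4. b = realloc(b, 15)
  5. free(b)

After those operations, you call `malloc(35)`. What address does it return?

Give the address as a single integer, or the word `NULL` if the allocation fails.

Op 1: a = malloc(10) -> a = 0; heap: [0-9 ALLOC][10-55 FREE]
Op 2: free(a) -> (freed a); heap: [0-55 FREE]
Op 3: b = malloc(6) -> b = 0; heap: [0-5 ALLOC][6-55 FREE]
Op 4: b = realloc(b, 15) -> b = 0; heap: [0-14 ALLOC][15-55 FREE]
Op 5: free(b) -> (freed b); heap: [0-55 FREE]
malloc(35): first-fit scan over [0-55 FREE] -> 0

Answer: 0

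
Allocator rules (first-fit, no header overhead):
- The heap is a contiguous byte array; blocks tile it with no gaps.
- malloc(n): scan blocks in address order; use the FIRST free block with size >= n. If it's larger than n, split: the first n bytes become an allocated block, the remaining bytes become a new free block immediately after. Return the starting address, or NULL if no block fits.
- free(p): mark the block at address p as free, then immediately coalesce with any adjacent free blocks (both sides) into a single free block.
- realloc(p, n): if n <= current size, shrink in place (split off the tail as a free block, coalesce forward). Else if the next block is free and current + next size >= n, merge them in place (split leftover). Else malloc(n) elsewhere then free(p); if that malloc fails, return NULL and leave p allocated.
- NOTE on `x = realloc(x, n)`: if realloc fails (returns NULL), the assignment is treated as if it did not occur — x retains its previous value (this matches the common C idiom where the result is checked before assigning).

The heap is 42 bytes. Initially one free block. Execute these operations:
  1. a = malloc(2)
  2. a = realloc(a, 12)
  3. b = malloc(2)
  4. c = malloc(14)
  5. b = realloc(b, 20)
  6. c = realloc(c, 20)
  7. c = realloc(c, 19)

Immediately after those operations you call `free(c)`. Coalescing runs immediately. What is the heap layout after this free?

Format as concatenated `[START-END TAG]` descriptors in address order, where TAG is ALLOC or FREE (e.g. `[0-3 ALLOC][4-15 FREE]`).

Answer: [0-11 ALLOC][12-13 ALLOC][14-41 FREE]

Derivation:
Op 1: a = malloc(2) -> a = 0; heap: [0-1 ALLOC][2-41 FREE]
Op 2: a = realloc(a, 12) -> a = 0; heap: [0-11 ALLOC][12-41 FREE]
Op 3: b = malloc(2) -> b = 12; heap: [0-11 ALLOC][12-13 ALLOC][14-41 FREE]
Op 4: c = malloc(14) -> c = 14; heap: [0-11 ALLOC][12-13 ALLOC][14-27 ALLOC][28-41 FREE]
Op 5: b = realloc(b, 20) -> NULL (b unchanged); heap: [0-11 ALLOC][12-13 ALLOC][14-27 ALLOC][28-41 FREE]
Op 6: c = realloc(c, 20) -> c = 14; heap: [0-11 ALLOC][12-13 ALLOC][14-33 ALLOC][34-41 FREE]
Op 7: c = realloc(c, 19) -> c = 14; heap: [0-11 ALLOC][12-13 ALLOC][14-32 ALLOC][33-41 FREE]
free(c): c = 14 -> block [14-32 ALLOC]; mark free, coalesce with adjacent free neighbors -> [0-11 ALLOC][12-13 ALLOC][14-41 FREE]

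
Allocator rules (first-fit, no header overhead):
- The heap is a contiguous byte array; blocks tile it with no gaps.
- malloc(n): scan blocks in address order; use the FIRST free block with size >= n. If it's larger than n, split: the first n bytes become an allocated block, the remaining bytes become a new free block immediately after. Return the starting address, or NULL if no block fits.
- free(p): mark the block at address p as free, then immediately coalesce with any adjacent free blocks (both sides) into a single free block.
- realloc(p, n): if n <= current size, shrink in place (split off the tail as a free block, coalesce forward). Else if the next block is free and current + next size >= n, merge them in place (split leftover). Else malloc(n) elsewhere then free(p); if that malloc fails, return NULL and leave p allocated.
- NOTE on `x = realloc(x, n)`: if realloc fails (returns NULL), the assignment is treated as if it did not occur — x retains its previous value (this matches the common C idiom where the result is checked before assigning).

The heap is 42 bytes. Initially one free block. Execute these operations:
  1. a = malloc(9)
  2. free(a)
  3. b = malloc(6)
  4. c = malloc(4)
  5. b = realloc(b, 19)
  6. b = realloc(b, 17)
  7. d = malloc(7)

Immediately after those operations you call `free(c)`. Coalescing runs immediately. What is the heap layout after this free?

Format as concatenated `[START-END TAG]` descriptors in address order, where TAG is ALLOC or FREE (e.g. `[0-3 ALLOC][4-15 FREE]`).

Answer: [0-9 FREE][10-26 ALLOC][27-33 ALLOC][34-41 FREE]

Derivation:
Op 1: a = malloc(9) -> a = 0; heap: [0-8 ALLOC][9-41 FREE]
Op 2: free(a) -> (freed a); heap: [0-41 FREE]
Op 3: b = malloc(6) -> b = 0; heap: [0-5 ALLOC][6-41 FREE]
Op 4: c = malloc(4) -> c = 6; heap: [0-5 ALLOC][6-9 ALLOC][10-41 FREE]
Op 5: b = realloc(b, 19) -> b = 10; heap: [0-5 FREE][6-9 ALLOC][10-28 ALLOC][29-41 FREE]
Op 6: b = realloc(b, 17) -> b = 10; heap: [0-5 FREE][6-9 ALLOC][10-26 ALLOC][27-41 FREE]
Op 7: d = malloc(7) -> d = 27; heap: [0-5 FREE][6-9 ALLOC][10-26 ALLOC][27-33 ALLOC][34-41 FREE]
free(c): c = 6 -> block [6-9 ALLOC]; mark free, coalesce with adjacent free neighbors -> [0-9 FREE][10-26 ALLOC][27-33 ALLOC][34-41 FREE]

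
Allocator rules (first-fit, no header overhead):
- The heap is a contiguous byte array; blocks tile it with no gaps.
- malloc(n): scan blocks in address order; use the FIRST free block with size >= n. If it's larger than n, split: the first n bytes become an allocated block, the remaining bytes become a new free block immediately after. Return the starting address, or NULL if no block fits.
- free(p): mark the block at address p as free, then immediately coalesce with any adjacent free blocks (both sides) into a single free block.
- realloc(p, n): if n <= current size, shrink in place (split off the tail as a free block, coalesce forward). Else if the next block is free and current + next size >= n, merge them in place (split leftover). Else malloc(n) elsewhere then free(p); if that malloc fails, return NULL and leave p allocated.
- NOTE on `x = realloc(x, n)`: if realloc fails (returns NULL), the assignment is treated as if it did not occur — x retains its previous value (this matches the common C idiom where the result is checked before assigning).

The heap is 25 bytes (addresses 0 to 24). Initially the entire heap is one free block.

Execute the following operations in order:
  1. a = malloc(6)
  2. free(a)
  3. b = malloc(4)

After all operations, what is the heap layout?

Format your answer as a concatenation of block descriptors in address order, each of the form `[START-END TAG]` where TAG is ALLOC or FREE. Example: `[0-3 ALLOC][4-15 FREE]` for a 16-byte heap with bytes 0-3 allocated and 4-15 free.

Op 1: a = malloc(6) -> a = 0; heap: [0-5 ALLOC][6-24 FREE]
Op 2: free(a) -> (freed a); heap: [0-24 FREE]
Op 3: b = malloc(4) -> b = 0; heap: [0-3 ALLOC][4-24 FREE]

Answer: [0-3 ALLOC][4-24 FREE]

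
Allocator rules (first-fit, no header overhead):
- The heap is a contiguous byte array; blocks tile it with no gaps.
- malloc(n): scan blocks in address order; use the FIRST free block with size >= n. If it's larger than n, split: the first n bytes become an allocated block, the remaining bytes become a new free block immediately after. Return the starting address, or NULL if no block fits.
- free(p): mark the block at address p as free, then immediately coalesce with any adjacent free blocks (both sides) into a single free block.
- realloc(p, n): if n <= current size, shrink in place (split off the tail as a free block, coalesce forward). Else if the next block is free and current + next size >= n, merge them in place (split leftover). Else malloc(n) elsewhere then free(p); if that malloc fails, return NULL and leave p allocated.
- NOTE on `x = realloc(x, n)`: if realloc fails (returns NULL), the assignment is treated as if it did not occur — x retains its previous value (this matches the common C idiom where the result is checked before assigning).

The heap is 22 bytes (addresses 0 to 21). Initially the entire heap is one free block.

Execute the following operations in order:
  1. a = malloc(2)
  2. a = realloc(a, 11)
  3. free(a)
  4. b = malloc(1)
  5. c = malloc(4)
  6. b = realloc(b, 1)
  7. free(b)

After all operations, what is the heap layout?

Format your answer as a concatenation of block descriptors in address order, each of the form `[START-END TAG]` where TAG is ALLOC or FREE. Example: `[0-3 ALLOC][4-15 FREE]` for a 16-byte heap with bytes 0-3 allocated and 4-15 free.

Answer: [0-0 FREE][1-4 ALLOC][5-21 FREE]

Derivation:
Op 1: a = malloc(2) -> a = 0; heap: [0-1 ALLOC][2-21 FREE]
Op 2: a = realloc(a, 11) -> a = 0; heap: [0-10 ALLOC][11-21 FREE]
Op 3: free(a) -> (freed a); heap: [0-21 FREE]
Op 4: b = malloc(1) -> b = 0; heap: [0-0 ALLOC][1-21 FREE]
Op 5: c = malloc(4) -> c = 1; heap: [0-0 ALLOC][1-4 ALLOC][5-21 FREE]
Op 6: b = realloc(b, 1) -> b = 0; heap: [0-0 ALLOC][1-4 ALLOC][5-21 FREE]
Op 7: free(b) -> (freed b); heap: [0-0 FREE][1-4 ALLOC][5-21 FREE]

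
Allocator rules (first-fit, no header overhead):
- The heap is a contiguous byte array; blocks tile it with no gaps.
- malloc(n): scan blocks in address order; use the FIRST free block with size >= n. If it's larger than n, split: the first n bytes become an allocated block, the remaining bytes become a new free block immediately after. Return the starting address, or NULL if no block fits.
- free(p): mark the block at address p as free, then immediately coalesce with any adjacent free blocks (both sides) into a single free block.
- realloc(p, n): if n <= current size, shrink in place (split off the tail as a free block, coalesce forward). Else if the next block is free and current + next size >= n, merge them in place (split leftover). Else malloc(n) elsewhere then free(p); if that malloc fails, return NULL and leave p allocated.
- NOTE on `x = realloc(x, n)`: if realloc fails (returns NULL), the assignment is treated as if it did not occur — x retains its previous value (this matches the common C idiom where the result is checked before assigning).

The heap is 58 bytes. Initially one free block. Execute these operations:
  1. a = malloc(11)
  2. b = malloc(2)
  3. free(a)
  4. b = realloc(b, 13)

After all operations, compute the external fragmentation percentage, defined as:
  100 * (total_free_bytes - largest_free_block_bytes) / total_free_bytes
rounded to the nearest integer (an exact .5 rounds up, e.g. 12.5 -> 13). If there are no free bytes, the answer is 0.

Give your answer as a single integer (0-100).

Op 1: a = malloc(11) -> a = 0; heap: [0-10 ALLOC][11-57 FREE]
Op 2: b = malloc(2) -> b = 11; heap: [0-10 ALLOC][11-12 ALLOC][13-57 FREE]
Op 3: free(a) -> (freed a); heap: [0-10 FREE][11-12 ALLOC][13-57 FREE]
Op 4: b = realloc(b, 13) -> b = 11; heap: [0-10 FREE][11-23 ALLOC][24-57 FREE]
Free blocks: [11 34] total_free=45 largest=34 -> 100*(45-34)/45 = 1100/45 ≈ 24.444 -> rounds to 24

Answer: 24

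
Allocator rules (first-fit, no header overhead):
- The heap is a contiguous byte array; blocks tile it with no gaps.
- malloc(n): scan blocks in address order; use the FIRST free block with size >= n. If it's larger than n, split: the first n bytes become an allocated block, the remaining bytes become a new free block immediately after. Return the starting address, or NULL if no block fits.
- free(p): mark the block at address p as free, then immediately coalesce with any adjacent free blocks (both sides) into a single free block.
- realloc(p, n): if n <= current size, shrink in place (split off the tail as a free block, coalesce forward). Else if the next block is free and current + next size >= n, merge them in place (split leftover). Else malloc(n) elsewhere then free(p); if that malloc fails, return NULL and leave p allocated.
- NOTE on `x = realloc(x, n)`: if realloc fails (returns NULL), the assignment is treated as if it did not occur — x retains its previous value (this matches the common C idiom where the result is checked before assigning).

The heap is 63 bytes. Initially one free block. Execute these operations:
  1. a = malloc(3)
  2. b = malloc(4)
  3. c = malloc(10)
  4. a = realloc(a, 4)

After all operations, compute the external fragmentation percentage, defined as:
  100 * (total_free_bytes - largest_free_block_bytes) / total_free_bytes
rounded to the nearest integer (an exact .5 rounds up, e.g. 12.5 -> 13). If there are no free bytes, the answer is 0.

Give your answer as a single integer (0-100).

Op 1: a = malloc(3) -> a = 0; heap: [0-2 ALLOC][3-62 FREE]
Op 2: b = malloc(4) -> b = 3; heap: [0-2 ALLOC][3-6 ALLOC][7-62 FREE]
Op 3: c = malloc(10) -> c = 7; heap: [0-2 ALLOC][3-6 ALLOC][7-16 ALLOC][17-62 FREE]
Op 4: a = realloc(a, 4) -> a = 17; heap: [0-2 FREE][3-6 ALLOC][7-16 ALLOC][17-20 ALLOC][21-62 FREE]
Free blocks: [3 42] total_free=45 largest=42 -> 100*(45-42)/45 = 300/45 ≈ 6.667 -> rounds to 7

Answer: 7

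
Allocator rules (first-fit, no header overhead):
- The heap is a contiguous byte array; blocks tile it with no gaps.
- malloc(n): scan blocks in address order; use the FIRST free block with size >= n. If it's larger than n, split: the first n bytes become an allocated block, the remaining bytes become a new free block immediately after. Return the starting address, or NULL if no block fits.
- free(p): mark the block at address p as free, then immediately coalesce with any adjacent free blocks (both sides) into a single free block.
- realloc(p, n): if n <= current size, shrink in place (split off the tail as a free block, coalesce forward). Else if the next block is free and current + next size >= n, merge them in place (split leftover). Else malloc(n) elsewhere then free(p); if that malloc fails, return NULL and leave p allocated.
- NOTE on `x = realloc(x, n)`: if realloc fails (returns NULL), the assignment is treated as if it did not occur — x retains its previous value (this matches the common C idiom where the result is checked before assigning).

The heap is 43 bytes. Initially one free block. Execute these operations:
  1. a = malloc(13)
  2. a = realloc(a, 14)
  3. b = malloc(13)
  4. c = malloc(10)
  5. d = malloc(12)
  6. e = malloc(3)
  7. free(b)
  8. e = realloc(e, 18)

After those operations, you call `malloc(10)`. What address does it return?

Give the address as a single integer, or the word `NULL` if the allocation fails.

Answer: 14

Derivation:
Op 1: a = malloc(13) -> a = 0; heap: [0-12 ALLOC][13-42 FREE]
Op 2: a = realloc(a, 14) -> a = 0; heap: [0-13 ALLOC][14-42 FREE]
Op 3: b = malloc(13) -> b = 14; heap: [0-13 ALLOC][14-26 ALLOC][27-42 FREE]
Op 4: c = malloc(10) -> c = 27; heap: [0-13 ALLOC][14-26 ALLOC][27-36 ALLOC][37-42 FREE]
Op 5: d = malloc(12) -> d = NULL; heap: [0-13 ALLOC][14-26 ALLOC][27-36 ALLOC][37-42 FREE]
Op 6: e = malloc(3) -> e = 37; heap: [0-13 ALLOC][14-26 ALLOC][27-36 ALLOC][37-39 ALLOC][40-42 FREE]
Op 7: free(b) -> (freed b); heap: [0-13 ALLOC][14-26 FREE][27-36 ALLOC][37-39 ALLOC][40-42 FREE]
Op 8: e = realloc(e, 18) -> NULL (e unchanged); heap: [0-13 ALLOC][14-26 FREE][27-36 ALLOC][37-39 ALLOC][40-42 FREE]
malloc(10): first-fit scan over [0-13 ALLOC][14-26 FREE][27-36 ALLOC][37-39 ALLOC][40-42 FREE] -> 14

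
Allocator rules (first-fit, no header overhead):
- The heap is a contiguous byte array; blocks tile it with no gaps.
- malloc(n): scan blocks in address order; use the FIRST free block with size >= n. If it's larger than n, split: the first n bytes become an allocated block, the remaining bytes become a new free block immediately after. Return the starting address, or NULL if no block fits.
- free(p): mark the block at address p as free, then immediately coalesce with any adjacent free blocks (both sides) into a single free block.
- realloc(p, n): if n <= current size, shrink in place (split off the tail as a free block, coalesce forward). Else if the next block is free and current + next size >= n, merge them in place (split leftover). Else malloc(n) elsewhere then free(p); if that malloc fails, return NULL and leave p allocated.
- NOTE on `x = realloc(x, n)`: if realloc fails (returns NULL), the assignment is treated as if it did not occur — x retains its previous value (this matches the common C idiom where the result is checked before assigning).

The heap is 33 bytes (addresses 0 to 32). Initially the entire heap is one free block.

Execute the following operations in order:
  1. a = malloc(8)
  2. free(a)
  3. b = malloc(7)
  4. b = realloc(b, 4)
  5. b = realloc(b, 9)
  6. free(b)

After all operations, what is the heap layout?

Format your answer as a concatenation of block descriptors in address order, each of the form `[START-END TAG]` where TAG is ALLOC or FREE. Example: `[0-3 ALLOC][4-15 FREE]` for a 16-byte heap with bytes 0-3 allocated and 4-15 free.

Op 1: a = malloc(8) -> a = 0; heap: [0-7 ALLOC][8-32 FREE]
Op 2: free(a) -> (freed a); heap: [0-32 FREE]
Op 3: b = malloc(7) -> b = 0; heap: [0-6 ALLOC][7-32 FREE]
Op 4: b = realloc(b, 4) -> b = 0; heap: [0-3 ALLOC][4-32 FREE]
Op 5: b = realloc(b, 9) -> b = 0; heap: [0-8 ALLOC][9-32 FREE]
Op 6: free(b) -> (freed b); heap: [0-32 FREE]

Answer: [0-32 FREE]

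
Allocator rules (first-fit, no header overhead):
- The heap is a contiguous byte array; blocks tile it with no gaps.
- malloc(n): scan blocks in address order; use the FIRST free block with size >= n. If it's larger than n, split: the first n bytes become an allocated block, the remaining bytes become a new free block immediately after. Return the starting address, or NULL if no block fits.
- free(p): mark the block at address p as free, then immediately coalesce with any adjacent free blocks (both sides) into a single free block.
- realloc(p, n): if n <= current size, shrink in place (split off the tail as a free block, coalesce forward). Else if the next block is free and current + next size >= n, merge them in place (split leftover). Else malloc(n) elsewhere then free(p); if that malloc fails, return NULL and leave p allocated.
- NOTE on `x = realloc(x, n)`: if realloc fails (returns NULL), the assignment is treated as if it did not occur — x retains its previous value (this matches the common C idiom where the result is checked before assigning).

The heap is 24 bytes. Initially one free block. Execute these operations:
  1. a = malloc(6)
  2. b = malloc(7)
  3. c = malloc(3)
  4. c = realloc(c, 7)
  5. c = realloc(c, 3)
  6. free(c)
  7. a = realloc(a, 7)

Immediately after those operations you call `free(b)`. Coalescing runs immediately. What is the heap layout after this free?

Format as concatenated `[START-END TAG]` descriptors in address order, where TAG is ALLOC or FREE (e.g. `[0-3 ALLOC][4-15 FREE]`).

Op 1: a = malloc(6) -> a = 0; heap: [0-5 ALLOC][6-23 FREE]
Op 2: b = malloc(7) -> b = 6; heap: [0-5 ALLOC][6-12 ALLOC][13-23 FREE]
Op 3: c = malloc(3) -> c = 13; heap: [0-5 ALLOC][6-12 ALLOC][13-15 ALLOC][16-23 FREE]
Op 4: c = realloc(c, 7) -> c = 13; heap: [0-5 ALLOC][6-12 ALLOC][13-19 ALLOC][20-23 FREE]
Op 5: c = realloc(c, 3) -> c = 13; heap: [0-5 ALLOC][6-12 ALLOC][13-15 ALLOC][16-23 FREE]
Op 6: free(c) -> (freed c); heap: [0-5 ALLOC][6-12 ALLOC][13-23 FREE]
Op 7: a = realloc(a, 7) -> a = 13; heap: [0-5 FREE][6-12 ALLOC][13-19 ALLOC][20-23 FREE]
free(b): b = 6 -> block [6-12 ALLOC]; mark free, coalesce with adjacent free neighbors -> [0-12 FREE][13-19 ALLOC][20-23 FREE]

Answer: [0-12 FREE][13-19 ALLOC][20-23 FREE]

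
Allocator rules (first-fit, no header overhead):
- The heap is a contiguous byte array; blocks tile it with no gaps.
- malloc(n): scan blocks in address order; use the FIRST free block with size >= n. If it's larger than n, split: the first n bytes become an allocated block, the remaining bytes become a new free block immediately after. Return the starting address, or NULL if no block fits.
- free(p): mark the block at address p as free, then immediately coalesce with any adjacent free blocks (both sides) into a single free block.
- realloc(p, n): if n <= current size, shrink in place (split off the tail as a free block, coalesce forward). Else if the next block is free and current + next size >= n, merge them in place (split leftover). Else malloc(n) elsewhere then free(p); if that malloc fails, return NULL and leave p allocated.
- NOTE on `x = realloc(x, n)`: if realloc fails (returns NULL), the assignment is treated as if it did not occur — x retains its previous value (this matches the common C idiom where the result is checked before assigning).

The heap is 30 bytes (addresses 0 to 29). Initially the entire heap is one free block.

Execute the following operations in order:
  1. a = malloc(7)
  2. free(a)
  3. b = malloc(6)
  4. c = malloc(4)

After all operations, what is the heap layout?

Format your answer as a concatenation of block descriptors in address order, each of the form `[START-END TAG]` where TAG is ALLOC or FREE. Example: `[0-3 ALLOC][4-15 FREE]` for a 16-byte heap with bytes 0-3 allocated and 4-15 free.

Op 1: a = malloc(7) -> a = 0; heap: [0-6 ALLOC][7-29 FREE]
Op 2: free(a) -> (freed a); heap: [0-29 FREE]
Op 3: b = malloc(6) -> b = 0; heap: [0-5 ALLOC][6-29 FREE]
Op 4: c = malloc(4) -> c = 6; heap: [0-5 ALLOC][6-9 ALLOC][10-29 FREE]

Answer: [0-5 ALLOC][6-9 ALLOC][10-29 FREE]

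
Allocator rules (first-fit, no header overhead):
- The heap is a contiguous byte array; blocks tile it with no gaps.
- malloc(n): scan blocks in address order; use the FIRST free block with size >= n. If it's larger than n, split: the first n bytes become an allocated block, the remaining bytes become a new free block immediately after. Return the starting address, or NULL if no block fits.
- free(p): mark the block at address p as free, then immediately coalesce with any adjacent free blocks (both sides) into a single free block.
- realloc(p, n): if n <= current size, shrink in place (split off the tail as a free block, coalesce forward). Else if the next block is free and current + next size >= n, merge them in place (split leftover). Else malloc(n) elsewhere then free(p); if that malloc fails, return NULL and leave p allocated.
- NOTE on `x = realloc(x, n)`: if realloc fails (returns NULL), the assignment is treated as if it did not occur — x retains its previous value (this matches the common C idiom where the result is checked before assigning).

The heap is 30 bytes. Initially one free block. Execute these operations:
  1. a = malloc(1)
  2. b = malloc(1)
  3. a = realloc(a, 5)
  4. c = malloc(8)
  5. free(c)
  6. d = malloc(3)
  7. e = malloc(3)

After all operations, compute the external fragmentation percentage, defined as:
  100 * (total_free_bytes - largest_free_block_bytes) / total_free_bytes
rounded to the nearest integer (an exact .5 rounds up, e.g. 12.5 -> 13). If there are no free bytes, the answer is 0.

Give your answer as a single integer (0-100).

Op 1: a = malloc(1) -> a = 0; heap: [0-0 ALLOC][1-29 FREE]
Op 2: b = malloc(1) -> b = 1; heap: [0-0 ALLOC][1-1 ALLOC][2-29 FREE]
Op 3: a = realloc(a, 5) -> a = 2; heap: [0-0 FREE][1-1 ALLOC][2-6 ALLOC][7-29 FREE]
Op 4: c = malloc(8) -> c = 7; heap: [0-0 FREE][1-1 ALLOC][2-6 ALLOC][7-14 ALLOC][15-29 FREE]
Op 5: free(c) -> (freed c); heap: [0-0 FREE][1-1 ALLOC][2-6 ALLOC][7-29 FREE]
Op 6: d = malloc(3) -> d = 7; heap: [0-0 FREE][1-1 ALLOC][2-6 ALLOC][7-9 ALLOC][10-29 FREE]
Op 7: e = malloc(3) -> e = 10; heap: [0-0 FREE][1-1 ALLOC][2-6 ALLOC][7-9 ALLOC][10-12 ALLOC][13-29 FREE]
Free blocks: [1 17] total_free=18 largest=17 -> 100*(18-17)/18 = 100/18 ≈ 5.556 -> rounds to 6

Answer: 6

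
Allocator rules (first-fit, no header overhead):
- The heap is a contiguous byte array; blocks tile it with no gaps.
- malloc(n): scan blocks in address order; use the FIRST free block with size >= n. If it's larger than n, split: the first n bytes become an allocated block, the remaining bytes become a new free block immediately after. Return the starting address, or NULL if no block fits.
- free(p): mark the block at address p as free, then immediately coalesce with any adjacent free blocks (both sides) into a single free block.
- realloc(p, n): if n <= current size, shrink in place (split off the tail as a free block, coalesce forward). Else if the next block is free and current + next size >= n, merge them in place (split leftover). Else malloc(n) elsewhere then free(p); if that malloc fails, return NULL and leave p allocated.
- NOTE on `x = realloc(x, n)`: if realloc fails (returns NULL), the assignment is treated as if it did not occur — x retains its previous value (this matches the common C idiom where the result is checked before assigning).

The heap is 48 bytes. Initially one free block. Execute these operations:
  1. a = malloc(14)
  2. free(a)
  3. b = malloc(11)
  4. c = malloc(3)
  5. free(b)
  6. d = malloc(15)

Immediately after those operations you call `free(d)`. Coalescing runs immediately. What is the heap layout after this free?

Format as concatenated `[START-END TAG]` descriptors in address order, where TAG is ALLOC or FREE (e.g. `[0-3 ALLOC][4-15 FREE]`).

Answer: [0-10 FREE][11-13 ALLOC][14-47 FREE]

Derivation:
Op 1: a = malloc(14) -> a = 0; heap: [0-13 ALLOC][14-47 FREE]
Op 2: free(a) -> (freed a); heap: [0-47 FREE]
Op 3: b = malloc(11) -> b = 0; heap: [0-10 ALLOC][11-47 FREE]
Op 4: c = malloc(3) -> c = 11; heap: [0-10 ALLOC][11-13 ALLOC][14-47 FREE]
Op 5: free(b) -> (freed b); heap: [0-10 FREE][11-13 ALLOC][14-47 FREE]
Op 6: d = malloc(15) -> d = 14; heap: [0-10 FREE][11-13 ALLOC][14-28 ALLOC][29-47 FREE]
free(d): d = 14 -> block [14-28 ALLOC]; mark free, coalesce with adjacent free neighbors -> [0-10 FREE][11-13 ALLOC][14-47 FREE]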